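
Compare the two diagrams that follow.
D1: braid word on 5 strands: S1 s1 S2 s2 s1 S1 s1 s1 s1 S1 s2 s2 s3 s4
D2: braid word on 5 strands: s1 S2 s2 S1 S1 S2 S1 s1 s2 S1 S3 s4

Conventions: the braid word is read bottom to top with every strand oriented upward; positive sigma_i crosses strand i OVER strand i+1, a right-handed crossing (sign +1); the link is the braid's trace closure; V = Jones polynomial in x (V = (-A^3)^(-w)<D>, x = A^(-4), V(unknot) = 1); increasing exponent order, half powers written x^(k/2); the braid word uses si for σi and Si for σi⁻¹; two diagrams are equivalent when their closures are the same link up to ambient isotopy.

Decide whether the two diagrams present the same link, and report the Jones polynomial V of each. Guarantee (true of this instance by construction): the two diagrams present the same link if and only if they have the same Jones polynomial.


equivalent: no
D1 (bracket A^-2 + 2A^6 + A^14; 14 crossings at w = +6): V = x + 2x^3 + x^5
D2 (bracket A^-6 + A^-2 + A^2 + A^6; 12 crossings at w = -2): V = x^-3 + x^-2 + x^-1 + 1
key observation: 2 values of V(x) split the 2 diagrams


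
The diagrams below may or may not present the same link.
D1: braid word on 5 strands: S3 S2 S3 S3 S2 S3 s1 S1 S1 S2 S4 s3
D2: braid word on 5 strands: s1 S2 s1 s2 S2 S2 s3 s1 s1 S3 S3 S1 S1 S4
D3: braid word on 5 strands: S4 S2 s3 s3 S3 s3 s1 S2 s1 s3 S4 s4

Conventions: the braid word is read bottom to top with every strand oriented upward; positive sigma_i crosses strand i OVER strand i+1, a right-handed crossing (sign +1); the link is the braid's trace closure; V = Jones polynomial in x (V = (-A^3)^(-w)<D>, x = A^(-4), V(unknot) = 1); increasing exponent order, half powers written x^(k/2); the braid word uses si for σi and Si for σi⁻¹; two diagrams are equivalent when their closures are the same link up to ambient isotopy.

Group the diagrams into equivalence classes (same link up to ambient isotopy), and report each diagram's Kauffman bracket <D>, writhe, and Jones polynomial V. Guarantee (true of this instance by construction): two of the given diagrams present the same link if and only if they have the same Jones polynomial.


classes: {D1} | {D2} | {D3}
V(D1) = -x^-7 + x^-6 - x^-5 + x^-4 + x^-2  [12 crossings, <D> = A^-16 + A^-8 - A^-4 + 1 - A^4, w = -8]
D2 (bracket A^-14 - A^-10 + A^-6 - A^-2 + A^2; 14 crossings at w = -2): V = x^-2 - x^-1 + 1 - x + x^2
V(D3) = x^-1 - 2 + 3x - 3x^2 + 4x^3 - 3x^4 + 2x^5 - x^6  [12 crossings, <D> = -A^-18 + 2A^-14 - 3A^-10 + 4A^-6 - 3A^-2 + 3A^2 - 2A^6 + A^10, w = +2]
note: V(x) takes 3 values over 3 diagrams, fixing the grouping


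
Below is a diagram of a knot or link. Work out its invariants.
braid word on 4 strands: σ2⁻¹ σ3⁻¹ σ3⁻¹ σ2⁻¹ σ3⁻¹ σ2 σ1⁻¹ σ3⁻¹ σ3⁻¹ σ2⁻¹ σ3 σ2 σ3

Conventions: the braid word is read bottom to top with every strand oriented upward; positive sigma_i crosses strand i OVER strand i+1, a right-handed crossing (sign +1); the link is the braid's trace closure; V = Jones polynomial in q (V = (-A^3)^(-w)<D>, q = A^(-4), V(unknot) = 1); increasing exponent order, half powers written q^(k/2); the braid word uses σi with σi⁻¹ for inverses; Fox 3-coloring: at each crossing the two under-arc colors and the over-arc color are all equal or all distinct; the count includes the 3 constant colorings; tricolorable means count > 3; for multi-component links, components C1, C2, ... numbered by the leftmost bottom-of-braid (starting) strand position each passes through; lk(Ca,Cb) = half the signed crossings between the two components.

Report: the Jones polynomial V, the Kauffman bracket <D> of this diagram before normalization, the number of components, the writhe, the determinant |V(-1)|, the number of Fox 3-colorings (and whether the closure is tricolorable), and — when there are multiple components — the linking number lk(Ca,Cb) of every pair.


V(q) = -q^-4 + q^-3 + q^-1
bracket: -A^-11 - A^-3 + A, w = -5
1 component, writhe -5, over 13 crossings
det 3, colorings 9 of 3^13 — tricolorable
observation: the span of V is 3, forcing >= 3 crossings in any diagram


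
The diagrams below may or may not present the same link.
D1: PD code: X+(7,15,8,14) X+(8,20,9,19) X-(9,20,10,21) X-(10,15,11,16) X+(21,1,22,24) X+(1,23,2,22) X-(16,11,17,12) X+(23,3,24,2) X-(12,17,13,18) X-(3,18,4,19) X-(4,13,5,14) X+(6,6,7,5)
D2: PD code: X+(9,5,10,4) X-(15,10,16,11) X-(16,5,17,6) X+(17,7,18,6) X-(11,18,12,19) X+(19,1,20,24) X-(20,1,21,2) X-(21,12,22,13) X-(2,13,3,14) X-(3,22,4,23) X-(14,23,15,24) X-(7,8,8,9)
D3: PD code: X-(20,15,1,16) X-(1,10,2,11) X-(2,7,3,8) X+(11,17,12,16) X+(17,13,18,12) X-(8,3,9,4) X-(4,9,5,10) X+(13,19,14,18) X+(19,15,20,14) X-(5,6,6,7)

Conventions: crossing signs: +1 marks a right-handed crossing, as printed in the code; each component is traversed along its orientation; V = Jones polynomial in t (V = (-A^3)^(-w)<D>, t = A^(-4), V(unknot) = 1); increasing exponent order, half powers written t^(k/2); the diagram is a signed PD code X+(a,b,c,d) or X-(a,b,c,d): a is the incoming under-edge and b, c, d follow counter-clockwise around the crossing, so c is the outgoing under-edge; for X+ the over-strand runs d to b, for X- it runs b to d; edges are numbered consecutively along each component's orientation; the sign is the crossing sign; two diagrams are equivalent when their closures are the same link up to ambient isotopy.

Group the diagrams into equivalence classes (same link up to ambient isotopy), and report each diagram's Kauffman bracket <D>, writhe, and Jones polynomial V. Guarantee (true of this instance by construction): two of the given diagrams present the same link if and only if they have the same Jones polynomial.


grouping into links: {D1, D3} | {D2}
V(D1) = -t^-3 + t^-2 - t^-1 + 3 - t + t^2 - t^3  (w 0, c 12, <D> = -A^-12 + A^-8 - A^-4 + 3 - A^4 + A^8 - A^12)
D2 (bracket A^-10 + A^-2 - A^2 + A^6 - A^10; 12 crossings at w = -6): V = -t^-7 + t^-6 - t^-5 + t^-4 + t^-2
D3 (bracket -A^-18 + A^-14 - A^-10 + 3A^-6 - A^-2 + A^2 - A^6; 10 crossings at w = -2): V = -t^-3 + t^-2 - t^-1 + 3 - t + t^2 - t^3
why: 2 classes among 3 diagrams; unequal V(t) rules out equality


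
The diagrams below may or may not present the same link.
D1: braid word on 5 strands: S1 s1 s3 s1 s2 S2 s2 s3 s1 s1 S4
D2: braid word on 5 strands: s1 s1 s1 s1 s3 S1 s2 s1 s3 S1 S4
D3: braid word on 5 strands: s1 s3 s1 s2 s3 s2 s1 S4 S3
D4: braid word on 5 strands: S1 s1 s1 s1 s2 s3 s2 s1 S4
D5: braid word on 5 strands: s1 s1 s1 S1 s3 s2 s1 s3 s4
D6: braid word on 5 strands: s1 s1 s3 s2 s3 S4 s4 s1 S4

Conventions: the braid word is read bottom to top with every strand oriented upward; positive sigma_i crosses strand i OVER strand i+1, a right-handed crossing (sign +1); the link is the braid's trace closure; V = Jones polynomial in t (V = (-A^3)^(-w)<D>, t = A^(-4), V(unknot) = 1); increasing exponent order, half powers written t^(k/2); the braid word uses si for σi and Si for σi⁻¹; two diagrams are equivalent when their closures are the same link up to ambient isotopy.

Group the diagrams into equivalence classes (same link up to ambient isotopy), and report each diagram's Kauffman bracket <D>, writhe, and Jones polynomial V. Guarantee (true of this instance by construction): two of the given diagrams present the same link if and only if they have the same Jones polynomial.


classes: {D1, D2, D3, D4, D5, D6}
V(D1) = -t^(3/2) - 2t^(7/2) + t^(9/2) - t^(11/2) + t^(13/2)  [11 crossings, <D> = -A^-11 + A^-7 - A^-3 + 2A + A^9, w = +5]
V(D2) = -t^(3/2) - 2t^(7/2) + t^(9/2) - t^(11/2) + t^(13/2)  (w +5, c 11, <D> = -A^-11 + A^-7 - A^-3 + 2A + A^9)
V(D3) = -t^(3/2) - 2t^(7/2) + t^(9/2) - t^(11/2) + t^(13/2)  (w +5, c 9, <D> = -A^-11 + A^-7 - A^-3 + 2A + A^9)
V(D4) = -t^(3/2) - 2t^(7/2) + t^(9/2) - t^(11/2) + t^(13/2)  (w +5, c 9, <D> = -A^-11 + A^-7 - A^-3 + 2A + A^9)
D5 (bracket -A^-5 + A^-1 - A^3 + 2A^7 + A^15; 9 crossings at w = +7): V = -t^(3/2) - 2t^(7/2) + t^(9/2) - t^(11/2) + t^(13/2)
V(D6) = -t^(3/2) - 2t^(7/2) + t^(9/2) - t^(11/2) + t^(13/2)  (w +5, c 9, <D> = -A^-11 + A^-7 - A^-3 + 2A + A^9)
insight: all 6 diagrams share one V(t), hence one class


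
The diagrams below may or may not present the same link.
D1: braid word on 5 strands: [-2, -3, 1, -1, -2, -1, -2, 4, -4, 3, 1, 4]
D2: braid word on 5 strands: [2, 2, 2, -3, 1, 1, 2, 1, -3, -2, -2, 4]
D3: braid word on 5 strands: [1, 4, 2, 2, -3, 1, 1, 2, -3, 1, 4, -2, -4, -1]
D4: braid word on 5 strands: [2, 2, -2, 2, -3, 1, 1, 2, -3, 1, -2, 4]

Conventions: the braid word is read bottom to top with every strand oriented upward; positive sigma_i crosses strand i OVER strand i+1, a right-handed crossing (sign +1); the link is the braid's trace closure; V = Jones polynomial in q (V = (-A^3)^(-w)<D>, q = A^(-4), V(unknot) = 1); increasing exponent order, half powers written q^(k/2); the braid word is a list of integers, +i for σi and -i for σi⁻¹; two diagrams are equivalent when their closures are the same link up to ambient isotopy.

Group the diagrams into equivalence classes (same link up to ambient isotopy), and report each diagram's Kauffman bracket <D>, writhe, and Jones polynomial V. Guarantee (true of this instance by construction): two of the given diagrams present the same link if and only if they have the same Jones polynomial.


grouping into links: {D1} | {D2, D3, D4}
V(D1) = 1  (w -2, c 12, <D> = A^-6)
V(D2) = q^-1 - 1 + 2q - 2q^2 + 2q^3 - 2q^4 + q^5  [12 crossings, <D> = A^-8 - 2A^-4 + 2 - 2A^4 + 2A^8 - A^12 + A^16, w = +4]
V(D3) = q^-1 - 1 + 2q - 2q^2 + 2q^3 - 2q^4 + q^5  (w +4, c 14, <D> = A^-8 - 2A^-4 + 2 - 2A^4 + 2A^8 - A^12 + A^16)
V(D4) = q^-1 - 1 + 2q - 2q^2 + 2q^3 - 2q^4 + q^5  [12 crossings, <D> = A^-8 - 2A^-4 + 2 - 2A^4 + 2A^8 - A^12 + A^16, w = +4]
why: V(q) takes 2 values over 4 diagrams, fixing the grouping


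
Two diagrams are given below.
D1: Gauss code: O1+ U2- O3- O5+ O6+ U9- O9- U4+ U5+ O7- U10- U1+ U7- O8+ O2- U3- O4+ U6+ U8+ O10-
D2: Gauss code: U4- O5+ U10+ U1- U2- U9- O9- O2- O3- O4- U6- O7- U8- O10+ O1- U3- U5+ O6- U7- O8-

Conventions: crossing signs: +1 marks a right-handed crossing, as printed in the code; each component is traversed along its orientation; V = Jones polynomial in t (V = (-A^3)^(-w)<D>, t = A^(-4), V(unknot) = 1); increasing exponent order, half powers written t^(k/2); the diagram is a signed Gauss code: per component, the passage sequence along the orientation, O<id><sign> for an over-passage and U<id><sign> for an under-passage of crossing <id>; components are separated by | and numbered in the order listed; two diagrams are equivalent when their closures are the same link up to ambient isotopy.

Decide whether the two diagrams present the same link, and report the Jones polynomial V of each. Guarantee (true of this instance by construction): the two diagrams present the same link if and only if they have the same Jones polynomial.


same link: no
V(D1) = 1  [10 crossings, <D> = 1, w = 0]
V(D2) = -t^-4 + t^-3 + t^-1  [10 crossings, <D> = A^-14 + A^-6 - A^-2, w = -6]
insight: 2 values of V(t) split the 2 diagrams


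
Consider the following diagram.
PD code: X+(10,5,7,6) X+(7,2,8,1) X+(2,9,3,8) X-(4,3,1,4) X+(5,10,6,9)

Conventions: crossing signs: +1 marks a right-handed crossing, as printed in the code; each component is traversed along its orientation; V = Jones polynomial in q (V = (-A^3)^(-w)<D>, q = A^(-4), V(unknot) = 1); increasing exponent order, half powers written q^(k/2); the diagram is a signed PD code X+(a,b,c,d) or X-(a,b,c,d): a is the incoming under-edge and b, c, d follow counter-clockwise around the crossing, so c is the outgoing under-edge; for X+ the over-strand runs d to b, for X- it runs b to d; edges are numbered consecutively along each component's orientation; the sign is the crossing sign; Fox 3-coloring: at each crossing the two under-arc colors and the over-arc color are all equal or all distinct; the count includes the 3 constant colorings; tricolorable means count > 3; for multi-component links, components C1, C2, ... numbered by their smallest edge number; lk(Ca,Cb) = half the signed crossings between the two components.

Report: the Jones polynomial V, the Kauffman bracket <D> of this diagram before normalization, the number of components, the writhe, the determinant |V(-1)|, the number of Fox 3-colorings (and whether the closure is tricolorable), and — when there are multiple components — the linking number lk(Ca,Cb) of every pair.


V(q) = q + 2q^3 + q^5
bracket: -A^-11 - 2A^-3 - A^5, w = +3
3 components, writhe +3, over 5 crossings
lk(C1,C2) = 0
linking number lk(C1,C3) = +1
lk(C2,C3): +1
det 4, colorings 3 of 3^5 — not tricolorable
observation: the span of V is 4, within the link bound 5 + 3 - 1


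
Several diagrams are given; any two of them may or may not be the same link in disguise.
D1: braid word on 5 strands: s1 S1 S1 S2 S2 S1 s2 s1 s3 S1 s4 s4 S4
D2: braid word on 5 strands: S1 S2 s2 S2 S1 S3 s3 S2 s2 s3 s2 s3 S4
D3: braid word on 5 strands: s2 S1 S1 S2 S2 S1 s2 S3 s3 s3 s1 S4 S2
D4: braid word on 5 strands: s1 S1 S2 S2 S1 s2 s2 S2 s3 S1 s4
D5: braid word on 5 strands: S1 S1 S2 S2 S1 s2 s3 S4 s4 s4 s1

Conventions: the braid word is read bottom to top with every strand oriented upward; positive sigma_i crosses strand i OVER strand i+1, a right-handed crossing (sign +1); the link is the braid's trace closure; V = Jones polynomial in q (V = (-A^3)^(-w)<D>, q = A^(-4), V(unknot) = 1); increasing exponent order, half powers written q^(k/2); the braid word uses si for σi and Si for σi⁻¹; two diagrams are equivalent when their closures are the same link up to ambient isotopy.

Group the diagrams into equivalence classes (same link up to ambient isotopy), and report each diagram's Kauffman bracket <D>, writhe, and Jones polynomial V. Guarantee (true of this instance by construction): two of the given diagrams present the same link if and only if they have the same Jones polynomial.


classes: {D1, D3, D4, D5} | {D2}
V(D1) = -q^(-9/2) - q^(-5/2) + q^(-3/2) - q^(-1/2)  [13 crossings, <D> = A^-1 - A^3 + A^7 + A^15, w = -1]
V(D2) = -q^(-1/2) - q^(1/2)  [13 crossings, <D> = A^-5 + A^-1, w = -1]
V(D3) = -q^(-9/2) - q^(-5/2) + q^(-3/2) - q^(-1/2)  [13 crossings, <D> = A^-7 - A^-3 + A + A^9, w = -3]
V(D4) = -q^(-9/2) - q^(-5/2) + q^(-3/2) - q^(-1/2)  (w -1, c 11, <D> = A^-1 - A^3 + A^7 + A^15)
D5 (bracket A^-1 - A^3 + A^7 + A^15; 11 crossings at w = -1): V = -q^(-9/2) - q^(-5/2) + q^(-3/2) - q^(-1/2)
note: comparing 5 Jones polynomials yields 2 groups


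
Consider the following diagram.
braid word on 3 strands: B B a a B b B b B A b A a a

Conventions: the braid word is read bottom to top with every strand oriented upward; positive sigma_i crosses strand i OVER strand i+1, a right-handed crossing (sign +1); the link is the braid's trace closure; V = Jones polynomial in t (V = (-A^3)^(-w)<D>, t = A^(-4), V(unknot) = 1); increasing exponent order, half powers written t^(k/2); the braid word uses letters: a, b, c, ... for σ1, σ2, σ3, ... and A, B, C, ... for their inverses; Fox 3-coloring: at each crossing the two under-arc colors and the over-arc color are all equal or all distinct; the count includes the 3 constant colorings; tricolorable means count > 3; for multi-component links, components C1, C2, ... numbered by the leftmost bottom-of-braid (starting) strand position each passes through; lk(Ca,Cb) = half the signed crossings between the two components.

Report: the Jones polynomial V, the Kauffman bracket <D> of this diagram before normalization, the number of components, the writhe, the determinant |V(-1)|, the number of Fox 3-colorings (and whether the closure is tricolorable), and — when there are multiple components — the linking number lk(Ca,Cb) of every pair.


Jones polynomial: V(t) = -t^-3 + t^-2 - t^-1 + 3 - t + t^2 - t^3
<D> = -A^-12 + A^-8 - A^-4 + 3 - A^4 + A^8 - A^12; writhe 0
components 1, writhe 0 (14 crossings)
3-colorings: 27 of 3^14, det 9 — tricolorable
note: det 9 = |V(-1)|; divisible by 3, so tricolorable


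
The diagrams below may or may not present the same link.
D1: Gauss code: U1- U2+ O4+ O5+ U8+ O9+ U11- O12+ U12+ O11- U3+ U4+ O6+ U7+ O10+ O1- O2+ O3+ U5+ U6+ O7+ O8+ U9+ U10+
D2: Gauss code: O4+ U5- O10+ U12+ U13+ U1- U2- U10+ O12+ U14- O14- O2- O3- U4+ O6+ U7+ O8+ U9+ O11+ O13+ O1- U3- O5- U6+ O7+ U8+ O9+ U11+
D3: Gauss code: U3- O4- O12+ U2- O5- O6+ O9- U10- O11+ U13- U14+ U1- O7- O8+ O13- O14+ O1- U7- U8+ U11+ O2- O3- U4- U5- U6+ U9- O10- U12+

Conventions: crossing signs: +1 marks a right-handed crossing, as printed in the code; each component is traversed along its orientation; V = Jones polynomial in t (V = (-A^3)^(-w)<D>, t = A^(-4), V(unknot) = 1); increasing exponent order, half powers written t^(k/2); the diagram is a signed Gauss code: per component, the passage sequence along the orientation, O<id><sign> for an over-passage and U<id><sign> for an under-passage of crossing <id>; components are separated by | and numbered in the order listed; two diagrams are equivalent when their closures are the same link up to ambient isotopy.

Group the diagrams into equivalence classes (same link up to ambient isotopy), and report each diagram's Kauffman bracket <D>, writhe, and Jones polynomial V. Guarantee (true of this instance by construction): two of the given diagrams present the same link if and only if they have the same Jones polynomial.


equivalence classes: {D1} | {D2} | {D3}
D1 (bracket -A^-8 + A^4 + A^12; 12 crossings at w = +8): V = t^3 + t^5 - t^8
V(D2) = 1 - t + 2t^2 - 2t^3 + 3t^4 - 3t^5 + 2t^6 - 2t^7 + t^8  [14 crossings, <D> = A^-20 - 2A^-16 + 2A^-12 - 3A^-8 + 3A^-4 - 2 + 2A^4 - A^8 + A^12, w = +4]
V(D3) = -t^-6 + t^-5 - t^-4 + 2t^-3 - t^-2 + t^-1  (w -4, c 14, <D> = A^-8 - A^-4 + 2 - A^4 + A^8 - A^12)
observation: V(t) takes 3 values over 3 diagrams, fixing the grouping


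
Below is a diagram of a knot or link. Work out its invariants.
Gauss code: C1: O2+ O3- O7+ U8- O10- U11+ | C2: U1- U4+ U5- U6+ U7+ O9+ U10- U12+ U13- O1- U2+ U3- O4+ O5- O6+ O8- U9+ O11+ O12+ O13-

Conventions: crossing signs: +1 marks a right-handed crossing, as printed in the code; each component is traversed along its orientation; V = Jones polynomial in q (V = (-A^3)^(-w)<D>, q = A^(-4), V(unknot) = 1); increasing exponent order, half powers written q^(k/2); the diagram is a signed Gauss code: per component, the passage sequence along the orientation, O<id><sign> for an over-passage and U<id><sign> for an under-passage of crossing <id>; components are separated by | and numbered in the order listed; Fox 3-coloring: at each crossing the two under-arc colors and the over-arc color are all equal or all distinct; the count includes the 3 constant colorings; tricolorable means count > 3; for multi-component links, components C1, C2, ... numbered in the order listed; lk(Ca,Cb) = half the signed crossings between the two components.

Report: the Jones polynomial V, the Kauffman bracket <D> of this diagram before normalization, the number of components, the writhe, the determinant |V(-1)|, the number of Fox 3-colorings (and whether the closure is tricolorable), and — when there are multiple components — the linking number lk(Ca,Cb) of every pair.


Jones polynomial: V(q) = -q^(-3/2) + q^(-1/2) - 2q^(1/2) + q^(3/2) - 2q^(5/2) + q^(7/2)
<D> = -A^-11 + 2A^-7 - A^-3 + 2A - A^5 + A^9; writhe +1
components 2, writhe +1 (13 crossings)
linking number lk(C1,C2) = 0
3-colorings: 3 of 3^13, det 8 — not tricolorable
note: the 1 component pair carries total linking 0


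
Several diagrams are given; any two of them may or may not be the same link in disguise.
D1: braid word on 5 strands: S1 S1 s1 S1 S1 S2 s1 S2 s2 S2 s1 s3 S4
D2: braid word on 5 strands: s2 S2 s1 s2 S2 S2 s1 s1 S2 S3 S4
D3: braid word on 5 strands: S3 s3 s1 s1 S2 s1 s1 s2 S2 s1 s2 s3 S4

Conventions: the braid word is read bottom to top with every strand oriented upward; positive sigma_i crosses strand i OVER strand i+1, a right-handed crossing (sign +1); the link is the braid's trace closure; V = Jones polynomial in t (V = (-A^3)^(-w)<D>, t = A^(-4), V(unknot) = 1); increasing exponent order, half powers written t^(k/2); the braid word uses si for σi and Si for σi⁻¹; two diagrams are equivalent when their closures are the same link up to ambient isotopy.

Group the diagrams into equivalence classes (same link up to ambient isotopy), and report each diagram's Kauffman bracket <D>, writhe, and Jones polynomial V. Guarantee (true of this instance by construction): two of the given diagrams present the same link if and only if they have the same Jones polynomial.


grouping into links: {D1} | {D2} | {D3}
V(D1) = -t^(-9/2) - t^(-5/2) + t^(-3/2) - t^(-1/2)  (w -3, c 13, <D> = A^-7 - A^-3 + A + A^9)
D2 (bracket -A^-17 + 2A^-13 - A^-9 + 2A^-5 - A^-1 + A^3; 11 crossings at w = -1): V = -t^(-3/2) + t^(-1/2) - 2t^(1/2) + t^(3/2) - 2t^(5/2) + t^(7/2)
D3 (bracket -A^-11 + A^-7 - A^-3 + 2A + A^9; 13 crossings at w = +5): V = -t^(3/2) - 2t^(7/2) + t^(9/2) - t^(11/2) + t^(13/2)
why: 3 classes among 3 diagrams; unequal V(t) rules out equality


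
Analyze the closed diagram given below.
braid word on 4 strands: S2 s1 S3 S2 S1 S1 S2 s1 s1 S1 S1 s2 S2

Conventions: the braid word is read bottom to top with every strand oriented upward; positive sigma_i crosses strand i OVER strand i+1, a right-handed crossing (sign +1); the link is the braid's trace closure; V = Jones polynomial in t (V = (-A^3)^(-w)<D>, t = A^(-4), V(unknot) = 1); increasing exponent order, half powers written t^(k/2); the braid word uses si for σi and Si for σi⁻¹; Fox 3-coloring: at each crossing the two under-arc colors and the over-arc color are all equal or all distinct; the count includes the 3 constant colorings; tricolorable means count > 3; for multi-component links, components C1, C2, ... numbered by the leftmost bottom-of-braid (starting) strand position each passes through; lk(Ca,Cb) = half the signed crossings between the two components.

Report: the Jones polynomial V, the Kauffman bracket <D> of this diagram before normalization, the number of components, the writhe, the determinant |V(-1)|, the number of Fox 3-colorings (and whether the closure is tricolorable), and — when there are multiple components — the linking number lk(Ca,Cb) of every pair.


Jones polynomial: V(t) = -t^-6 + t^-5 - t^-4 + 2t^-3 - t^-2 + t^-1
<D> = -A^-11 + A^-7 - 2A^-3 + A - A^5 + A^9; writhe -5
components 1, writhe -5 (13 crossings)
3-colorings: 3 of 3^13, det 7 — not tricolorable
note: inverse pairs cancel, leaving σ2⁻¹ σ1 σ3⁻¹ σ2⁻¹ σ1⁻¹ σ1⁻¹ σ2⁻¹


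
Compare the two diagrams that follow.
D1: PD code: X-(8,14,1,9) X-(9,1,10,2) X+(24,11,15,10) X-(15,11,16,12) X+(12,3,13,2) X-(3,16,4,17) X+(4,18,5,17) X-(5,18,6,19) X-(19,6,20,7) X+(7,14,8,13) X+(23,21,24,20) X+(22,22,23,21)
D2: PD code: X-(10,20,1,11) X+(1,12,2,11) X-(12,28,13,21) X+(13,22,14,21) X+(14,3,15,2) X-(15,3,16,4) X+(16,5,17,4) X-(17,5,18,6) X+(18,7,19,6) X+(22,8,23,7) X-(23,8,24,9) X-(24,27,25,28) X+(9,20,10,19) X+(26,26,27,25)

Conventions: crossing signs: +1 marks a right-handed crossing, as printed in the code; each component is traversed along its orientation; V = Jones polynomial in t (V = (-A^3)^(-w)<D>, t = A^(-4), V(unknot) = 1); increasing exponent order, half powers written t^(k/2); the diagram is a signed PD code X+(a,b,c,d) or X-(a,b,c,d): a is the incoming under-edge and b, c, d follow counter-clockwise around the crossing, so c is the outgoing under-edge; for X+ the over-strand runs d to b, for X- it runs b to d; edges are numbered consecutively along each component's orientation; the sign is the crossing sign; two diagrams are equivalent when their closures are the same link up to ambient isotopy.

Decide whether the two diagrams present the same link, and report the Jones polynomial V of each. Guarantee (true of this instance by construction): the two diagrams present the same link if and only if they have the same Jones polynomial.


equivalent: no
D1 (bracket 1 + A^4 + A^8 + A^12; 12 crossings at w = 0): V = t^-3 + t^-2 + t^-1 + 1
D2 (bracket A^-6 + A^-2 + A^2 + A^6; 14 crossings at w = +2): V = 1 + t + t^2 + t^3
key observation: 2 classes among 2 diagrams; unequal V(t) rules out equality


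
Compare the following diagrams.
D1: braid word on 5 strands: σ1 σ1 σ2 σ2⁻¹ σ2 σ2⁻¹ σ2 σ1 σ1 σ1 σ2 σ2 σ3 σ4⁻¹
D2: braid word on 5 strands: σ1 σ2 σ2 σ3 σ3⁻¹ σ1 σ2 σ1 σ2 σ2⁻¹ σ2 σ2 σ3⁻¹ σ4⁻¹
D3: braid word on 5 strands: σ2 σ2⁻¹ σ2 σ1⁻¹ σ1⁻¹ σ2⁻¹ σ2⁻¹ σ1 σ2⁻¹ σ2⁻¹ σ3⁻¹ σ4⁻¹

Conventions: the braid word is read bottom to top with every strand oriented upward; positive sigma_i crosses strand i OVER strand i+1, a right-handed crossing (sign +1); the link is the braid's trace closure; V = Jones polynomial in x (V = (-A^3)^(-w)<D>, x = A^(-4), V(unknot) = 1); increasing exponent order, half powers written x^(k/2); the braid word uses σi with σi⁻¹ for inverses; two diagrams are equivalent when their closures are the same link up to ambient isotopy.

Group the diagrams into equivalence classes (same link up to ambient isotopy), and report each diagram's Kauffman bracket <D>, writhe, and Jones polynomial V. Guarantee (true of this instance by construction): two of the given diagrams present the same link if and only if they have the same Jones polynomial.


classes: {D1, D2} | {D3}
V(D1) = x^3 + x^5 - x^8  [14 crossings, <D> = -A^-8 + A^4 + A^12, w = +8]
V(D2) = x^3 + x^5 - x^8  [14 crossings, <D> = -A^-14 + A^-2 + A^6, w = +6]
V(D3) = -x^-6 + x^-5 - x^-4 + 2x^-3 - x^-2 + x^-1  (w -6, c 12, <D> = A^-14 - A^-10 + 2A^-6 - A^-2 + A^2 - A^6)
insight: V(x) takes 2 values over 3 diagrams, fixing the grouping


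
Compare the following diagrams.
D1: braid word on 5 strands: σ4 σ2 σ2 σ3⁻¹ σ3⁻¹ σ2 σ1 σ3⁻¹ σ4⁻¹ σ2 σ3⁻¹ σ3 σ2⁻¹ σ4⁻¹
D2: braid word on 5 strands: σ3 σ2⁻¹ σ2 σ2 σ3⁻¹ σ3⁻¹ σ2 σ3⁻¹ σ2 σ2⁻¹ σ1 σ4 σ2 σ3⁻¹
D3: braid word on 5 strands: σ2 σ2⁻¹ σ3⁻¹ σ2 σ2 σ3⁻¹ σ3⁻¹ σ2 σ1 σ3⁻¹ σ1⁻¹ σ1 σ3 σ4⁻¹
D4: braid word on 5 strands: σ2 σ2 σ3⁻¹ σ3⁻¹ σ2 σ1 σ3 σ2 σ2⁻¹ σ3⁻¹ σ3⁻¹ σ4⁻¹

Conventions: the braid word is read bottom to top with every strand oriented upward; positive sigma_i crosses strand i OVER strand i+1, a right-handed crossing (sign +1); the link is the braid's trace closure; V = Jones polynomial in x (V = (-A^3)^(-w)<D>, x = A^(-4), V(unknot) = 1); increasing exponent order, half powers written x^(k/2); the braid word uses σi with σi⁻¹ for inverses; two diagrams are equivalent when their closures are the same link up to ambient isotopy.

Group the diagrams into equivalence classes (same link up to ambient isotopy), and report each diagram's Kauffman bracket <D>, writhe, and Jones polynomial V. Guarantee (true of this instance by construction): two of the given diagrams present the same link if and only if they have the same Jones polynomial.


equivalence classes: {D1, D2, D3, D4}
D1 (bracket -A^-12 + 2A^-8 - 2A^-4 + 3 - 2A^4 + 2A^8 - A^12; 14 crossings at w = 0): V = -x^-3 + 2x^-2 - 2x^-1 + 3 - 2x + 2x^2 - x^3
V(D2) = -x^-3 + 2x^-2 - 2x^-1 + 3 - 2x + 2x^2 - x^3  [14 crossings, <D> = -A^-6 + 2A^-2 - 2A^2 + 3A^6 - 2A^10 + 2A^14 - A^18, w = +2]
V(D3) = -x^-3 + 2x^-2 - 2x^-1 + 3 - 2x + 2x^2 - x^3  (w 0, c 14, <D> = -A^-12 + 2A^-8 - 2A^-4 + 3 - 2A^4 + 2A^8 - A^12)
V(D4) = -x^-3 + 2x^-2 - 2x^-1 + 3 - 2x + 2x^2 - x^3  [12 crossings, <D> = -A^-12 + 2A^-8 - 2A^-4 + 3 - 2A^4 + 2A^8 - A^12, w = 0]
key observation: all 4 diagrams share one V(x), hence one class


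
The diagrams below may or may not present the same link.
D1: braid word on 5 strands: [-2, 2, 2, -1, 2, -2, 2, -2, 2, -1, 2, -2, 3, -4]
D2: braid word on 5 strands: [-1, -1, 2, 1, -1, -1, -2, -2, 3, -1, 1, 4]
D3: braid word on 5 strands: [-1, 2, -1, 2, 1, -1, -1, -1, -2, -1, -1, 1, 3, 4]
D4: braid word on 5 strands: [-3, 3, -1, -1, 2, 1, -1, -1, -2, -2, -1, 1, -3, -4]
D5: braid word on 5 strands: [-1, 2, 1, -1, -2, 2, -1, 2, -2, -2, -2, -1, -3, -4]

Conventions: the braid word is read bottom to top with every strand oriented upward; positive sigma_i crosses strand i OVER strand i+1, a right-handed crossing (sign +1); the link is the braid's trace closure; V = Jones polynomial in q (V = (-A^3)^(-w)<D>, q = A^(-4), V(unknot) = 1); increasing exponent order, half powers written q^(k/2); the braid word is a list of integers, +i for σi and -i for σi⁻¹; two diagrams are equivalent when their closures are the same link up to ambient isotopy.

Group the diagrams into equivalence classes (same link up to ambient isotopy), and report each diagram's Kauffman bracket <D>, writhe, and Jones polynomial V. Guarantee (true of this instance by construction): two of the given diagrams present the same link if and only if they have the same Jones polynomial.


classes: {D1} | {D2, D3, D4, D5}
V(D1) = q^-2 - q^-1 + 1 - q + q^2  [14 crossings, <D> = A^-8 - A^-4 + 1 - A^4 + A^8, w = 0]
V(D2) = -q^-6 + q^-5 - q^-4 + 2q^-3 - q^-2 + q^-1  [12 crossings, <D> = A^-2 - A^2 + 2A^6 - A^10 + A^14 - A^18, w = -2]
V(D3) = -q^-6 + q^-5 - q^-4 + 2q^-3 - q^-2 + q^-1  (w -2, c 14, <D> = A^-2 - A^2 + 2A^6 - A^10 + A^14 - A^18)
V(D4) = -q^-6 + q^-5 - q^-4 + 2q^-3 - q^-2 + q^-1  (w -6, c 14, <D> = A^-14 - A^-10 + 2A^-6 - A^-2 + A^2 - A^6)
D5 (bracket A^-14 - A^-10 + 2A^-6 - A^-2 + A^2 - A^6; 14 crossings at w = -6): V = -q^-6 + q^-5 - q^-4 + 2q^-3 - q^-2 + q^-1
note: 2 values of V(q) split the 5 diagrams


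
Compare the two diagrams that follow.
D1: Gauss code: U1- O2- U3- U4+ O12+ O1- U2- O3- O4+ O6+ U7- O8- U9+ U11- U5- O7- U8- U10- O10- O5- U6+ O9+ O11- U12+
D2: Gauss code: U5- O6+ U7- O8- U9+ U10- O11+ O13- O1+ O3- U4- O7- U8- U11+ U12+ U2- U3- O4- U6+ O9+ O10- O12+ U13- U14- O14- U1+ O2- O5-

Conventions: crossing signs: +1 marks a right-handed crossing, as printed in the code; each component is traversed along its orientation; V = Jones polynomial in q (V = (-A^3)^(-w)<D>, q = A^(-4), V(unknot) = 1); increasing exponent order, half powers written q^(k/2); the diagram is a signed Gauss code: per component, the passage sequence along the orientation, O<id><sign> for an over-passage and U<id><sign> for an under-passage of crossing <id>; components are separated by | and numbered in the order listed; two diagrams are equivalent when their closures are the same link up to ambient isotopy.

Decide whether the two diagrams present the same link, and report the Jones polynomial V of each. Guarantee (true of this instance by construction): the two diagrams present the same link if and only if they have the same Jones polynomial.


same link: yes
V(D1) = -q^-4 + q^-3 + q^-1  [12 crossings, <D> = A^-8 + 1 - A^4, w = -4]
V(D2) = -q^-4 + q^-3 + q^-1  (w -4, c 14, <D> = A^-8 + 1 - A^4)
note: from 12 to 14 crossings by R-moves: one link, two diagrams


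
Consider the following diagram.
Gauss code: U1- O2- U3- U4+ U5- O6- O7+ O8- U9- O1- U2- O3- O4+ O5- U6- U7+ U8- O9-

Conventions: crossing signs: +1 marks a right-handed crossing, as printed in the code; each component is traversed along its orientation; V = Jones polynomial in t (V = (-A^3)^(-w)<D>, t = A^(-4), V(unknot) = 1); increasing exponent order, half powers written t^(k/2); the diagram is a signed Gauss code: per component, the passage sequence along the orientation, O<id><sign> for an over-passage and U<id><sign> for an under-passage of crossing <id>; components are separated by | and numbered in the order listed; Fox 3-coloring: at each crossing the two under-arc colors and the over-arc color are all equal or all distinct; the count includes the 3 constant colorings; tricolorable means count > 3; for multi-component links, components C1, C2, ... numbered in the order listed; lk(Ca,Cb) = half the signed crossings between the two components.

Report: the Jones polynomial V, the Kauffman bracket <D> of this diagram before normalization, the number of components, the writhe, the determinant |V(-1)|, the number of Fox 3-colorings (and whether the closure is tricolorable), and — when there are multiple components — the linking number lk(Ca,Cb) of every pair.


V = -t^-7 + t^-6 - t^-5 + t^-4 + t^-2
<D> = -A^-7 - A + A^5 - A^9 + A^13 (w = -5)
1 component over 9 crossings, w = -5
3 Fox colorings among 3^9, |V(-1)| = 5: not tricolorable
why: V spans 5 powers of t: at least 5 crossings in any diagram


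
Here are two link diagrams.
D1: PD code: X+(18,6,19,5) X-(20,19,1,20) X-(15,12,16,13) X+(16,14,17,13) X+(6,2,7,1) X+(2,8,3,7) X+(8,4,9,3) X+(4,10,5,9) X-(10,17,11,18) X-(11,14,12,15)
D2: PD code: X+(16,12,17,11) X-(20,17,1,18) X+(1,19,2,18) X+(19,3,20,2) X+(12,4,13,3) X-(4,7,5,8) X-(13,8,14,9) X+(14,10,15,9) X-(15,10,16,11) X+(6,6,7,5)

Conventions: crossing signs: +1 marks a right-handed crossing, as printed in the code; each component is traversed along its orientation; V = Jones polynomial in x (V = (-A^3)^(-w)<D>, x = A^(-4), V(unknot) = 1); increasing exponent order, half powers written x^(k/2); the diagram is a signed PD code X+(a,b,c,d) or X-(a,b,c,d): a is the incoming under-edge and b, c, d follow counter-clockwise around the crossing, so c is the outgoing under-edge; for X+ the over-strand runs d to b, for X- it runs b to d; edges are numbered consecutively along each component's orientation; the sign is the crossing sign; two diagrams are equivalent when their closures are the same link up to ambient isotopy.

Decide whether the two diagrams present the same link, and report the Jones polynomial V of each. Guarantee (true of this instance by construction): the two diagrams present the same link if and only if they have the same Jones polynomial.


equivalent: no
D1 (bracket -A^-22 + A^-18 - A^-14 + A^-10 + A^-2; 10 crossings at w = +2): V = x^2 + x^4 - x^5 + x^6 - x^7
D2 (bracket A^6; 10 crossings at w = +2): V = 1
key observation: comparing 2 Jones polynomials yields 2 groups


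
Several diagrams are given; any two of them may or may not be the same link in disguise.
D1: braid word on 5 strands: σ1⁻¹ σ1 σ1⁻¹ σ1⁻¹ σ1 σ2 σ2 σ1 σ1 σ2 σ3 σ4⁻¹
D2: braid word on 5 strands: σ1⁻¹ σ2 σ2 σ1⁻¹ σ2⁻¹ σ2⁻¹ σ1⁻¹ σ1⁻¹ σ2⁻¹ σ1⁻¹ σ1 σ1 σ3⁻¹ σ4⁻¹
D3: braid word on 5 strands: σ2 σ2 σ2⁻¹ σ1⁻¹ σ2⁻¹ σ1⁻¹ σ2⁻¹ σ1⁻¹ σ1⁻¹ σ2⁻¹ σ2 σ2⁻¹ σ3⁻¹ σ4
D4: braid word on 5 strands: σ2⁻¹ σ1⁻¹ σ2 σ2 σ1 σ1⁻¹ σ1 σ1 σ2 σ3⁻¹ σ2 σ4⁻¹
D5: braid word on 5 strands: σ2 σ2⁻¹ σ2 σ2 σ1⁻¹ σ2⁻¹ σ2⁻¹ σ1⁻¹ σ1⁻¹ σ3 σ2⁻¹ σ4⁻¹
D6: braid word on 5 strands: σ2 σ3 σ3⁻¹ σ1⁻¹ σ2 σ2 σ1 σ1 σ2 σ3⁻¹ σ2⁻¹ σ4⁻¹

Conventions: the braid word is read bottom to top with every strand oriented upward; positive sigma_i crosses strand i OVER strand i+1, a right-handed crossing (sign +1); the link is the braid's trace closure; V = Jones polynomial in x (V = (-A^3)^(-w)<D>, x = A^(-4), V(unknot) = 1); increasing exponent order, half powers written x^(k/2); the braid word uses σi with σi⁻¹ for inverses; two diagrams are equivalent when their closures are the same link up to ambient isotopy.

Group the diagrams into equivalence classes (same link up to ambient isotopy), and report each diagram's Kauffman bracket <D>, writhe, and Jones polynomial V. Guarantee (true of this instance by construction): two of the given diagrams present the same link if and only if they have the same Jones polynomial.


classes: {D1, D4, D6} | {D2, D5} | {D3}
V(D1) = x - x^2 + 2x^3 - x^4 + x^5 - x^6  [12 crossings, <D> = -A^-12 + A^-8 - A^-4 + 2 - A^4 + A^8, w = +4]
V(D2) = -x^-6 + x^-5 - x^-4 + 2x^-3 - x^-2 + x^-1  [14 crossings, <D> = A^-14 - A^-10 + 2A^-6 - A^-2 + A^2 - A^6, w = -6]
V(D3) = -x^-7 + x^-6 - x^-5 + x^-4 + x^-2  [14 crossings, <D> = A^-10 + A^-2 - A^2 + A^6 - A^10, w = -6]
D4 (bracket -A^-18 + A^-14 - A^-10 + 2A^-6 - A^-2 + A^2; 12 crossings at w = +2): V = x - x^2 + 2x^3 - x^4 + x^5 - x^6
V(D5) = -x^-6 + x^-5 - x^-4 + 2x^-3 - x^-2 + x^-1  [12 crossings, <D> = A^-8 - A^-4 + 2 - A^4 + A^8 - A^12, w = -4]
V(D6) = x - x^2 + 2x^3 - x^4 + x^5 - x^6  [12 crossings, <D> = -A^-18 + A^-14 - A^-10 + 2A^-6 - A^-2 + A^2, w = +2]
note: 3 classes among 6 diagrams; unequal V(x) rules out equality


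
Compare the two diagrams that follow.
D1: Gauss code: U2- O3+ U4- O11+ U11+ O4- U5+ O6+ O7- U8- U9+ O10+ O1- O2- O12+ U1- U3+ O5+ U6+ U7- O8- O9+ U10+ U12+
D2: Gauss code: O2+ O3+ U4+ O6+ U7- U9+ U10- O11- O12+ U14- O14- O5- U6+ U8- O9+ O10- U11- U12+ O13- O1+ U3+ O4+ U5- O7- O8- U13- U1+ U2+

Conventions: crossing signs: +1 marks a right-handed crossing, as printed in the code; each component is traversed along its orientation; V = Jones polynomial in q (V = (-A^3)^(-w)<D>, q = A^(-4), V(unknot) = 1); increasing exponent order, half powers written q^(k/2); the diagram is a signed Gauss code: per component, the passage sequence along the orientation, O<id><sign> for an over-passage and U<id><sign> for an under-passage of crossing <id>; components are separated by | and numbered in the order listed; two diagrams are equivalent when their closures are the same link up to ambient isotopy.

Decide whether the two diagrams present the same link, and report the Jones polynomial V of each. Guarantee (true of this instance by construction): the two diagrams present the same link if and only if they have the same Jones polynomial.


equivalent: no
D1 (bracket -A^-10 + A^-6 + A^2; 12 crossings at w = +2): V = q + q^3 - q^4
V(D2) = q^-2 - q^-1 + 1 - q + q^2  (w 0, c 14, <D> = A^-8 - A^-4 + 1 - A^4 + A^8)
key observation: 2 classes among 2 diagrams; unequal V(q) rules out equality


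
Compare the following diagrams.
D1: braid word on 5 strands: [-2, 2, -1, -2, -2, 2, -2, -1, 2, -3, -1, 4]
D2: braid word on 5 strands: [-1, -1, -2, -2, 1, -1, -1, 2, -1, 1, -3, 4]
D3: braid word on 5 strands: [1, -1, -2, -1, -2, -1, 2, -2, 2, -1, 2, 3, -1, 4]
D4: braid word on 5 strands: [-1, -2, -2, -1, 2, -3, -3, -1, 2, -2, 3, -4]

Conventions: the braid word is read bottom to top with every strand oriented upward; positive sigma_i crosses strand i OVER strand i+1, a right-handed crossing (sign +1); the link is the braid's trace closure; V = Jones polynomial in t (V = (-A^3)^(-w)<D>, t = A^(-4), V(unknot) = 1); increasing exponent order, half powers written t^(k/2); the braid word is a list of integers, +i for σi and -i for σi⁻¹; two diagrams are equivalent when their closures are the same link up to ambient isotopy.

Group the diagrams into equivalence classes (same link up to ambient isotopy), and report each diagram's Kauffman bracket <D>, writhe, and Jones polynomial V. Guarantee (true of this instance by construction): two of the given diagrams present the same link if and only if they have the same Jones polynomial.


grouping into links: {D1, D2, D3, D4}
V(D1) = -t^-6 + t^-5 - t^-4 + 2t^-3 - t^-2 + t^-1  (w -4, c 12, <D> = A^-8 - A^-4 + 2 - A^4 + A^8 - A^12)
D2 (bracket A^-8 - A^-4 + 2 - A^4 + A^8 - A^12; 12 crossings at w = -4): V = -t^-6 + t^-5 - t^-4 + 2t^-3 - t^-2 + t^-1
V(D3) = -t^-6 + t^-5 - t^-4 + 2t^-3 - t^-2 + t^-1  (w -2, c 14, <D> = A^-2 - A^2 + 2A^6 - A^10 + A^14 - A^18)
D4 (bracket A^-14 - A^-10 + 2A^-6 - A^-2 + A^2 - A^6; 12 crossings at w = -6): V = -t^-6 + t^-5 - t^-4 + 2t^-3 - t^-2 + t^-1
key observation: all 4 diagrams share one V(t), hence one class


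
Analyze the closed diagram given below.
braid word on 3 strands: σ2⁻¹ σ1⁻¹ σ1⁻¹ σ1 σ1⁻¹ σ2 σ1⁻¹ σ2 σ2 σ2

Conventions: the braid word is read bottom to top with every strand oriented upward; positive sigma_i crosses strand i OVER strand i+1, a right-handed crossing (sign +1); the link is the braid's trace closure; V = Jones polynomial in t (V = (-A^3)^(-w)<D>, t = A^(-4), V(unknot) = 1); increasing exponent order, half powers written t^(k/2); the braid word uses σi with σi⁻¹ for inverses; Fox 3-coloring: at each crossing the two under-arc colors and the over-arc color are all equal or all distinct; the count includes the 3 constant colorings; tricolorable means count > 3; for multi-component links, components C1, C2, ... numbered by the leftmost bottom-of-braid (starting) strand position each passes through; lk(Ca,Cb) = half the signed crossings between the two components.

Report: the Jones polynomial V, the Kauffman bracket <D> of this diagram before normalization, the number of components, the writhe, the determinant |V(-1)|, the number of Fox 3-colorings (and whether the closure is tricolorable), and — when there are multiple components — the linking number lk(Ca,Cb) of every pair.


V(t) = -t^-3 + 2t^-2 - 2t^-1 + 3 - 2t + 2t^2 - t^3
bracket: -A^-12 + 2A^-8 - 2A^-4 + 3 - 2A^4 + 2A^8 - A^12, w = 0
1 component, writhe 0, over 10 crossings
det 13, colorings 3 of 3^10 — not tricolorable
observation: palindromic: swapping t for 1/t fixes V
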